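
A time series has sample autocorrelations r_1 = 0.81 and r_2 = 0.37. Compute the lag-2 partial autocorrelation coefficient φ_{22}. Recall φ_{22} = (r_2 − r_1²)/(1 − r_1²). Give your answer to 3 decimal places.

φ_{22} = (r_2 − r_1²) / (1 − r_1²)
r_1² = (0.81)² = 0.6561
Numerator = 0.37 − 0.6561 = -0.2861; denominator = 1 − 0.6561 = 0.3439
φ_{22} = -0.2861 / 0.3439 = -0.832

-0.832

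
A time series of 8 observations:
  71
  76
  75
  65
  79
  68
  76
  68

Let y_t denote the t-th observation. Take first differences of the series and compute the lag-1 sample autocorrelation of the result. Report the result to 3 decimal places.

-0.774

First differences Δy: 5, -1, -10, 14, -11, 8, -8
Mean of differences = -0.4286
Numerator Σ(Δy_t−Δȳ)(Δy_{t+1}−Δȳ) = -441.1837
Denominator Σ(Δy_t−Δȳ)² = 569.7143
r_1(Δy) = -441.1837 / 569.7143 = -0.774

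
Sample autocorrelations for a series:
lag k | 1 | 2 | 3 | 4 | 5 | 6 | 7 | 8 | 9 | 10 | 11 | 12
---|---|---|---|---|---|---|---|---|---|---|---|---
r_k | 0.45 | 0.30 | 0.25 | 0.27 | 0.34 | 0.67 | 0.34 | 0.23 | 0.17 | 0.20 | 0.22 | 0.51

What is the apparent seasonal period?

6

The largest autocorrelation is r_6 = 0.67, with a weaker echo at lag 12 (0.51); the remaining lags stay at or below 0.45. The elevated value at lag 1 (0.45), dropping to 0.30 at lag 2, reflects decaying short-term dependence rather than seasonality.
The dominant spike at lag 6 indicates a seasonal period of 6.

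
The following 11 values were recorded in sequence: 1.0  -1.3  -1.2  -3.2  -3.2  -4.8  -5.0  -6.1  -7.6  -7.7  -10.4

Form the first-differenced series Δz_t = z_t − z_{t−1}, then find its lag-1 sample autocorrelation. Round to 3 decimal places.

First differences Δz: -2.3, 0.1, -2.0, 0.0, -1.6, -0.2, -1.1, -1.5, -0.1, -2.7
Mean of differences = -1.1400
Numerator Σ(Δz_t−Δz̄)(Δz_{t+1}−Δz̄) = -6.4156
Denominator Σ(Δz_t−Δz̄)² = 9.6640
r_1(Δz) = -6.4156 / 9.6640 = -0.664

-0.664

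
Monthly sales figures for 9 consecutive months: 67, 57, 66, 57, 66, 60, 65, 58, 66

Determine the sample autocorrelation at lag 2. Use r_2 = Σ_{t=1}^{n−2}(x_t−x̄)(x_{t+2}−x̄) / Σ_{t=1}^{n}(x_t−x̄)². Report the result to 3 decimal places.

0.671

Mean x̄ = (67 + 57 + 66 + 57 + 66 + 60 + 65 + 58 + 66)/9 = 62.4444
Numerator Σ_{t=1}^{7}(x_t−x̄)(x_{t+2}−x̄) = 100.8272
Denominator Σ(x_t−x̄)² = 150.2222
r_2 = 100.8272 / 150.2222 = 0.671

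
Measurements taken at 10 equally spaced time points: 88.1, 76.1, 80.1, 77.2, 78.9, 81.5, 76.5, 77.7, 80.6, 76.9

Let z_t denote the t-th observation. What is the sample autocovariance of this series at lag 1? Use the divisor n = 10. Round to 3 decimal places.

Mean z̄ = (88.1 + 76.1 + 80.1 + 77.2 + 78.9 + 81.5 + 76.5 + 77.7 + 80.6 + 76.9)/10 = 79.3600
Σ_{t=1}^{9}(z_t−z̄)(z_{t+1}−z̄) = -38.9756
γ_1 = -38.9756 / 10 = -3.898

-3.898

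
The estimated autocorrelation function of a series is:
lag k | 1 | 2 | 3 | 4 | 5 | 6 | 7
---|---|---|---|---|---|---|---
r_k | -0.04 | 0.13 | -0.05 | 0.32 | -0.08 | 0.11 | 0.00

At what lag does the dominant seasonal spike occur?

4

The largest autocorrelation is r_4 = 0.32; the remaining lags stay at or below 0.13.
The dominant spike at lag 4 indicates a seasonal period of 4.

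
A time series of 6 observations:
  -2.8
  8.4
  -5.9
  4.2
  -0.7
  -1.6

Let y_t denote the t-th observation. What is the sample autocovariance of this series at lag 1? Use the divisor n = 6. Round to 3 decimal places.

-16.892

Mean ȳ = (-2.8 + 8.4 − 5.9 + 4.2 − 0.7 − 1.6)/6 = 0.2667
Σ_{t=1}^{5}(y_t−ȳ)(y_{t+1}−ȳ) = -101.3511
γ_1 = -101.3511 / 6 = -16.892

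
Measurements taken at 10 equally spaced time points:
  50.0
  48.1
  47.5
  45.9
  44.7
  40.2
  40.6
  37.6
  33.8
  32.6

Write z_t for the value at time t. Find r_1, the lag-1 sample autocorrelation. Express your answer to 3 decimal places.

0.692

Mean z̄ = (50.0 + 48.1 + 47.5 + 45.9 + 44.7 + 40.2 + 40.6 + 37.6 + 33.8 + 32.6)/10 = 42.1000
Numerator Σ_{t=1}^{9}(z_t−z̄)(z_{t+1}−z̄) = 231.0600
Denominator Σ(z_t−z̄)² = 334.0200
r_1 = 231.0600 / 334.0200 = 0.692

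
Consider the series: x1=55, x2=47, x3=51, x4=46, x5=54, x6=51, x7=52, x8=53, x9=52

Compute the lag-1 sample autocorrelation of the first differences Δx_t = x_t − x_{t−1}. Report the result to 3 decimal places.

First differences Δx: -8, 4, -5, 8, -3, 1, 1, -1
Mean of differences = -0.3750
Numerator Σ(Δx_t−Δx̄)(Δx_{t+1}−Δx̄) = -116.8906
Denominator Σ(Δx_t−Δx̄)² = 179.8750
r_1(Δx) = -116.8906 / 179.8750 = -0.650

-0.650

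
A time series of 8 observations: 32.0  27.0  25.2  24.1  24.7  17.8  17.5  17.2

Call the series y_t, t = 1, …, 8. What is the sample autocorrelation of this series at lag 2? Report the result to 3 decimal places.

0.219

Mean ȳ = (32.0 + 27.0 + 25.2 + 24.1 + 24.7 + 17.8 + 17.5 + 17.2)/8 = 23.1875
Σ(y_t−ȳ)(y_{t+2}−ȳ) = (17.7352) + (3.4789) + (3.0439) + (-4.9161) + (-8.6023) + (32.2577) = 42.9972
Denominator Σ(y_t−ȳ)² = 196.5888
r_2 = 42.9972 / 196.5888 = 0.219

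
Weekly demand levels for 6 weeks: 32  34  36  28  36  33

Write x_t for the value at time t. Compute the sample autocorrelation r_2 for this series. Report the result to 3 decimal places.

0.029

Mean x̄ = (32 + 34 + 36 + 28 + 36 + 33)/6 = 33.1667
Numerator Σ_{t=1}^{4}(x_t−x̄)(x_{t+2}−x̄) = 1.2778
Denominator Σ(x_t−x̄)² = 44.8333
r_2 = 1.2778 / 44.8333 = 0.029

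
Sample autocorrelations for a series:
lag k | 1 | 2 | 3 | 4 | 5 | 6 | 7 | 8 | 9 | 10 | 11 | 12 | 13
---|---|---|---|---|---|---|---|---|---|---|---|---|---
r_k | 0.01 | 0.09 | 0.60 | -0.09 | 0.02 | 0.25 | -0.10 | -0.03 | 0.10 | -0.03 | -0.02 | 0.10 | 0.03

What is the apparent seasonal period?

3

The largest autocorrelation is r_3 = 0.60, with a weaker echo at lag 6 (0.25); the remaining lags stay at or below 0.10.
The dominant spike at lag 3 indicates a seasonal period of 3.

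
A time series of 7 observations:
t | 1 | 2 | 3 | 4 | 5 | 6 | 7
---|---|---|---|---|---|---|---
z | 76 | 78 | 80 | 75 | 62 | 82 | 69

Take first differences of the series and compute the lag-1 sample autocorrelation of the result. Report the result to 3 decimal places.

-0.600

First differences Δz: 2, 2, -5, -13, 20, -13
Mean of differences = -1.1667
Numerator Σ(Δz_t−Δz̄)(Δz_{t+1}−Δz̄) = -457.6944
Denominator Σ(Δz_t−Δz̄)² = 762.8333
r_1(Δz) = -457.6944 / 762.8333 = -0.600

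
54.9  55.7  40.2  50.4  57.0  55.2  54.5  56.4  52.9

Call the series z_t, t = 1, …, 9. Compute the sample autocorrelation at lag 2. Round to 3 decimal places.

-0.346

Mean z̄ = (54.9 + 55.7 + 40.2 + 50.4 + 57.0 + 55.2 + 54.5 + 56.4 + 52.9)/9 = 53.0222
Σ(z_t−z̄)(z_{t+2}−z̄) = (-24.0773) + (-7.0217) + (-51.0040) + (-5.7106) + (5.8783) + (7.3560) + (-0.1806) = -74.7599
Denominator Σ(z_t−z̄)² = 216.1556
r_2 = -74.7599 / 216.1556 = -0.346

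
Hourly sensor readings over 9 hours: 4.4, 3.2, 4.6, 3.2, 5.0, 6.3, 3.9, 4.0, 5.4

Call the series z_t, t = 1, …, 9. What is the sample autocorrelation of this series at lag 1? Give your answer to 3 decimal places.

Mean z̄ = (4.4 + 3.2 + 4.6 + 3.2 + 5.0 + 6.3 + 3.9 + 4.0 + 5.4)/9 = 4.4444
Numerator Σ_{t=1}^{8}(z_t−z̄)(z_{t+1}−z̄) = -1.1853
Denominator Σ(z_t−z̄)² = 8.2822
r_1 = -1.1853 / 8.2822 = -0.143

-0.143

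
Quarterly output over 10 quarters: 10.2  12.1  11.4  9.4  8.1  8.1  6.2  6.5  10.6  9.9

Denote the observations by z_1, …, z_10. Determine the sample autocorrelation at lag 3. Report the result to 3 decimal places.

-0.182

Mean z̄ = (10.2 + 12.1 + 11.4 + 9.4 + 8.1 + 8.1 + 6.2 + 6.5 + 10.6 + 9.9)/10 = 9.2500
Σ(z_t−z̄)(z_{t+3}−z̄) = (0.1425) + (-3.2775) + (-2.4725) + (-0.4575) + (3.1625) + (-1.5525) + (-1.9825) = -6.4375
Denominator Σ(z_t−z̄)² = 35.4250
r_3 = -6.4375 / 35.4250 = -0.182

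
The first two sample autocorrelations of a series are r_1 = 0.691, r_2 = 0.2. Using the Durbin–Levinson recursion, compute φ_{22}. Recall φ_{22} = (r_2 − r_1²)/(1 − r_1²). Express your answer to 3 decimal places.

-0.531

φ_{22} = (r_2 − r_1²) / (1 − r_1²)
r_1² = (0.691)² = 0.477481
Numerator = 0.2 − 0.4775 = -0.2775; denominator = 1 − 0.4775 = 0.5225
φ_{22} = -0.2775 / 0.5225 = -0.531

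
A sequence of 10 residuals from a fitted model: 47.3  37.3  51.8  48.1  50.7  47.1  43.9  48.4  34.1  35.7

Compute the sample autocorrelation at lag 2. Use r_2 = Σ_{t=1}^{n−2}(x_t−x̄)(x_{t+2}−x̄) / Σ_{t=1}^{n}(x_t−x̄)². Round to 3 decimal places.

Mean x̄ = (47.3 + 37.3 + 51.8 + 48.1 + 50.7 + 47.1 + 43.9 + 48.4 + 34.1 + 35.7)/10 = 44.4400
Numerator Σ_{t=1}^{8}(x_t−x̄)(x_{t+2}−x̄) = 28.8528
Denominator Σ(x_t−x̄)² = 372.2640
r_2 = 28.8528 / 372.2640 = 0.078

0.078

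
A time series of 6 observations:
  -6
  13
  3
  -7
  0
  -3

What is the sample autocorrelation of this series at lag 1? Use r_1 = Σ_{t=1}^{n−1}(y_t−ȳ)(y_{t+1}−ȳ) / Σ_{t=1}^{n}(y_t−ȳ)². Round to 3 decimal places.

-0.221

Mean ȳ = (-6 + 13 + 3 − 7 + 0 − 3)/6 = 0.0000
Numerator Σ_{t=1}^{5}(y_t−ȳ)(y_{t+1}−ȳ) = -60.0000
Denominator Σ(y_t−ȳ)² = 272.0000
r_1 = -60.0000 / 272.0000 = -0.221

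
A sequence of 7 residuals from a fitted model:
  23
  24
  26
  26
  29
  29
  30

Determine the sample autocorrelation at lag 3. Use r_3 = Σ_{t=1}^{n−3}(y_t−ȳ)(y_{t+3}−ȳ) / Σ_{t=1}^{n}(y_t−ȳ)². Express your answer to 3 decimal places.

Mean ȳ = (23 + 24 + 26 + 26 + 29 + 29 + 30)/7 = 26.7143
Numerator Σ_{t=1}^{4}(y_t−ȳ)(y_{t+3}−ȳ) = -7.5306
Denominator Σ(y_t−ȳ)² = 43.4286
r_3 = -7.5306 / 43.4286 = -0.173

-0.173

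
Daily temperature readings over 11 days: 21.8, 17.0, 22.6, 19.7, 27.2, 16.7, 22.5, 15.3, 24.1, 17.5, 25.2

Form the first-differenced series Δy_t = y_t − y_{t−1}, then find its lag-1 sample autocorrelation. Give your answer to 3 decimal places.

-0.848

First differences Δy: -4.8, 5.6, -2.9, 7.5, -10.5, 5.8, -7.2, 8.8, -6.6, 7.7
Mean of differences = 0.3400
Numerator Σ(Δy_t−Δȳ)(Δy_{t+1}−Δȳ) = -418.8256
Denominator Σ(Δy_t−Δȳ)² = 493.9240
r_1(Δy) = -418.8256 / 493.9240 = -0.848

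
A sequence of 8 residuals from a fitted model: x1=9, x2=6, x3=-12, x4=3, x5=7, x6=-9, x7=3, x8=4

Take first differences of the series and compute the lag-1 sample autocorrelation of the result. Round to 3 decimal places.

-0.414

First differences Δx: -3, -18, 15, 4, -16, 12, 1
Mean of differences = -0.7143
Numerator Σ(Δx_t−Δx̄)(Δx_{t+1}−Δx̄) = -402.6531
Denominator Σ(Δx_t−Δx̄)² = 971.4286
r_1(Δx) = -402.6531 / 971.4286 = -0.414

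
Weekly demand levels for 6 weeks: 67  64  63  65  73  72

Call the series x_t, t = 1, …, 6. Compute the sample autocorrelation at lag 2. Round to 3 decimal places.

Mean x̄ = (67 + 64 + 63 + 65 + 73 + 72)/6 = 67.3333
Deviations from mean: -0.3333, -3.3333, -4.3333, -2.3333, 5.6667, 4.6667
Σ(x_t−x̄)(x_{t+2}−x̄) = (1.4444) + (7.7778) + (-24.5556) + (-10.8889) = -26.2222
Denominator Σ(x_t−x̄)² = 89.3333
r_2 = -26.2222 / 89.3333 = -0.294

-0.294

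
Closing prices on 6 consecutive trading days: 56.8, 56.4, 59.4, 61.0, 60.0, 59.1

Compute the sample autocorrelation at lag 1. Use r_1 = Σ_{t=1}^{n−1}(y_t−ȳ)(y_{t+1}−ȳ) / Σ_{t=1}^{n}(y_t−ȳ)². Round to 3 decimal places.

Mean ȳ = (56.8 + 56.4 + 59.4 + 61.0 + 60.0 + 59.1)/6 = 58.7833
Numerator Σ_{t=1}^{5}(y_t−ȳ)(y_{t+1}−ȳ) = 7.7064
Denominator Σ(y_t−ȳ)² = 16.4883
r_1 = 7.7064 / 16.4883 = 0.467

0.467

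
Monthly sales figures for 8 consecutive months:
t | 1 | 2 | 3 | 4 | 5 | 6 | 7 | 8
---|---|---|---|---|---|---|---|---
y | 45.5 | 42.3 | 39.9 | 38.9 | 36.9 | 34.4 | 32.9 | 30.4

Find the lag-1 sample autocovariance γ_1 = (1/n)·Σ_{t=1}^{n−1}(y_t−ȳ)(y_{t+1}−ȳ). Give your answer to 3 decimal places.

12.644

Mean ȳ = (45.5 + 42.3 + 39.9 + 38.9 + 36.9 + 34.4 + 32.9 + 30.4)/8 = 37.6500
Σ_{t=1}^{7}(y_t−ȳ)(y_{t+1}−ȳ) = 101.1525
γ_1 = 101.1525 / 8 = 12.644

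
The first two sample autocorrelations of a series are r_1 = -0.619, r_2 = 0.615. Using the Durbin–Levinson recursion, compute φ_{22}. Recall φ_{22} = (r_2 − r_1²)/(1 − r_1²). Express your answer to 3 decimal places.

0.376

φ_{22} = (r_2 − r_1²) / (1 − r_1²)
r_1² = (-0.619)² = 0.383161
Numerator = 0.615 − 0.3832 = 0.2318; denominator = 1 − 0.3832 = 0.6168
φ_{22} = 0.2318 / 0.6168 = 0.376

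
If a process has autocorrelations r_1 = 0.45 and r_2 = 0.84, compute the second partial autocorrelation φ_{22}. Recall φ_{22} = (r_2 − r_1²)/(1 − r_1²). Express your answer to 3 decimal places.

0.799

φ_{22} = (r_2 − r_1²) / (1 − r_1²)
r_1² = (0.45)² = 0.2025
Numerator = 0.84 − 0.2025 = 0.6375; denominator = 1 − 0.2025 = 0.7975
φ_{22} = 0.6375 / 0.7975 = 0.799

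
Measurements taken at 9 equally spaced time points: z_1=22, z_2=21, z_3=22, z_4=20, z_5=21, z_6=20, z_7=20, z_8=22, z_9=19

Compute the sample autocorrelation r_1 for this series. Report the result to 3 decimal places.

-0.342

Mean z̄ = (22 + 21 + 22 + 20 + 21 + 20 + 20 + 22 + 19)/9 = 20.7778
Numerator Σ_{t=1}^{8}(z_t−z̄)(z_{t+1}−z̄) = -3.2716
Denominator Σ(z_t−z̄)² = 9.5556
r_1 = -3.2716 / 9.5556 = -0.342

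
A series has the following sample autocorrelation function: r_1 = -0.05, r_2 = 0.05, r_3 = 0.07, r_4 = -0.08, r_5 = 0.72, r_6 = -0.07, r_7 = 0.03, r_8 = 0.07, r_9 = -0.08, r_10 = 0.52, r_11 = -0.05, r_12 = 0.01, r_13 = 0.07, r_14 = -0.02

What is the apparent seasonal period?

The largest autocorrelation is r_5 = 0.72, with a weaker echo at lag 10 (0.52); the remaining lags stay at or below 0.07.
The dominant spike at lag 5 indicates a seasonal period of 5.

5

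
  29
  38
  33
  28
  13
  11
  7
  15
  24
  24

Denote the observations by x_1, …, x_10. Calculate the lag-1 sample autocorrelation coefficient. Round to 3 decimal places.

Mean x̄ = (29 + 38 + 33 + 28 + 13 + 11 + 7 + 15 + 24 + 24)/10 = 22.2000
Numerator Σ_{t=1}^{9}(x_t−x̄)(x_{t+1}−x̄) = 660.3600
Denominator Σ(x_t−x̄)² = 945.6000
r_1 = 660.3600 / 945.6000 = 0.698

0.698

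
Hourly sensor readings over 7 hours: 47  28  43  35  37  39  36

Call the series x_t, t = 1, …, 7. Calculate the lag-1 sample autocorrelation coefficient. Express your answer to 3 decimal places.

-0.707

Mean x̄ = (47 + 28 + 43 + 35 + 37 + 39 + 36)/7 = 37.8571
Deviations from mean: 9.1429, -9.8571, 5.1429, -2.8571, -0.8571, 1.1429, -1.8571
Σ(x_t−x̄)(x_{t+1}−x̄) = (-90.1224) + (-50.6939) + (-14.6939) + (2.4490) + (-0.9796) + (-2.1224) = -156.1633
Denominator Σ(x_t−x̄)² = 220.8571
r_1 = -156.1633 / 220.8571 = -0.707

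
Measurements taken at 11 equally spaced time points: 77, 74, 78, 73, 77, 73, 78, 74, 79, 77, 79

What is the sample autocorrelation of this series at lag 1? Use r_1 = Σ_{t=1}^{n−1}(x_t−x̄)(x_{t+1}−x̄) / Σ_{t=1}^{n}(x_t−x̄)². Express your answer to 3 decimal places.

Mean x̄ = (77 + 74 + 78 + 73 + 77 + 73 + 78 + 74 + 79 + 77 + 79)/11 = 76.2727
Numerator Σ_{t=1}^{10}(x_t−x̄)(x_{t+1}−x̄) = -27.8017
Denominator Σ(x_t−x̄)² = 54.1818
r_1 = -27.8017 / 54.1818 = -0.513

-0.513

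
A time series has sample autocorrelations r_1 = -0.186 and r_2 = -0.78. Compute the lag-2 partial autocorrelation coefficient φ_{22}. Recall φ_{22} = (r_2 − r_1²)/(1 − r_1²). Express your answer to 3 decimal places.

-0.844

φ_{22} = (r_2 − r_1²) / (1 − r_1²)
r_1² = (-0.186)² = 0.034596
Numerator = -0.78 − 0.0346 = -0.8146; denominator = 1 − 0.0346 = 0.9654
φ_{22} = -0.8146 / 0.9654 = -0.844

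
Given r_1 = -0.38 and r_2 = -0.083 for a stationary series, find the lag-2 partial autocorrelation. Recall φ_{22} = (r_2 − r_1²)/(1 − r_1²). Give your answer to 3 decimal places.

φ_{22} = (r_2 − r_1²) / (1 − r_1²)
r_1² = (-0.38)² = 0.1444
Numerator = -0.083 − 0.1444 = -0.2274; denominator = 1 − 0.1444 = 0.8556
φ_{22} = -0.2274 / 0.8556 = -0.266

-0.266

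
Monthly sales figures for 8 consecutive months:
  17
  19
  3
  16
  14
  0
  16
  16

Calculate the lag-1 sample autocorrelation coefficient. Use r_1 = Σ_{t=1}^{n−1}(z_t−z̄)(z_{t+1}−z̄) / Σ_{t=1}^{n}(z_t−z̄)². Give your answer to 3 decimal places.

-0.316

Mean z̄ = (17 + 19 + 3 + 16 + 14 + 0 + 16 + 16)/8 = 12.6250
Σ(z_t−z̄)(z_{t+1}−z̄) = (27.8906) + (-61.3594) + (-32.4844) + (4.6406) + (-17.3594) + (-42.6094) + (11.3906) = -109.8906
Denominator Σ(z_t−z̄)² = 347.8750
r_1 = -109.8906 / 347.8750 = -0.316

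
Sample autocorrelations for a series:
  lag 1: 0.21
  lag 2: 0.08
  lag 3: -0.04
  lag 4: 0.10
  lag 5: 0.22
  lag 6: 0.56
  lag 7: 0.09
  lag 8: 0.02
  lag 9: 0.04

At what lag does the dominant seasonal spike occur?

The largest autocorrelation is r_6 = 0.56; the remaining lags stay at or below 0.22.
The dominant spike at lag 6 indicates a seasonal period of 6.

6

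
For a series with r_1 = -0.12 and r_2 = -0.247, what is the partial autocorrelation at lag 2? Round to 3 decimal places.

φ_{22} = (r_2 − r_1²) / (1 − r_1²)
r_1² = (-0.12)² = 0.0144
Numerator = -0.247 − 0.0144 = -0.2614; denominator = 1 − 0.0144 = 0.9856
φ_{22} = -0.2614 / 0.9856 = -0.265

-0.265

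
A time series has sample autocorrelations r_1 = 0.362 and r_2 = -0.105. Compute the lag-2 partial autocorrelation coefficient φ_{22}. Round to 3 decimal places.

-0.272

φ_{22} = (r_2 − r_1²) / (1 − r_1²)
r_1² = (0.362)² = 0.131044
Numerator = -0.105 − 0.1310 = -0.2360; denominator = 1 − 0.1310 = 0.8690
φ_{22} = -0.2360 / 0.8690 = -0.272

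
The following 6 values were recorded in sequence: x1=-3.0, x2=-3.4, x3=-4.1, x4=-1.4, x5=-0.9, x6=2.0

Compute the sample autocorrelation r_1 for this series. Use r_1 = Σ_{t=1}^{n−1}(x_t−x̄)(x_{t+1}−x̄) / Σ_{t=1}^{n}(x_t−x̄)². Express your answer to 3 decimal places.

0.343

Mean x̄ = (-3.0 − 3.4 − 4.1 − 1.4 − 0.9 + 2.0)/6 = -1.8000
Deviations from mean: -1.2000, -1.6000, -2.3000, 0.4000, 0.9000, 3.8000
Σ(x_t−x̄)(x_{t+1}−x̄) = (1.9200) + (3.6800) + (-0.9200) + (0.3600) + (3.4200) = 8.4600
Denominator Σ(x_t−x̄)² = 24.7000
r_1 = 8.4600 / 24.7000 = 0.343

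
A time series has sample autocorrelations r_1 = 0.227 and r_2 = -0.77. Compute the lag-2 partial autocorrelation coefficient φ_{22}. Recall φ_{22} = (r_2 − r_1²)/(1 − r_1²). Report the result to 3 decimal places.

-0.866

φ_{22} = (r_2 − r_1²) / (1 − r_1²)
r_1² = (0.227)² = 0.051529
Numerator = -0.77 − 0.0515 = -0.8215; denominator = 1 − 0.0515 = 0.9485
φ_{22} = -0.8215 / 0.9485 = -0.866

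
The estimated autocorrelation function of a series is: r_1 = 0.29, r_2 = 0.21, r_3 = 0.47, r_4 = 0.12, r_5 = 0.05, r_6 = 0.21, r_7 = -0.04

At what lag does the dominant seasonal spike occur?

The largest autocorrelation is r_3 = 0.47; the remaining lags stay at or below 0.29. The elevated value at lag 1 (0.29), dropping to 0.21 at lag 2, reflects decaying short-term dependence rather than seasonality.
The dominant spike at lag 3 indicates a seasonal period of 3.

3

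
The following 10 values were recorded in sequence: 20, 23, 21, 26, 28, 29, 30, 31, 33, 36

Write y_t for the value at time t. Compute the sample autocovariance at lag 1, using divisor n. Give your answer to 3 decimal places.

Mean ȳ = (20 + 23 + 21 + 26 + 28 + 29 + 30 + 31 + 33 + 36)/10 = 27.7000
Σ_{t=1}^{9}(y_t−ȳ)(y_{t+1}−ȳ) = 151.0100
γ_1 = 151.0100 / 10 = 15.101

15.101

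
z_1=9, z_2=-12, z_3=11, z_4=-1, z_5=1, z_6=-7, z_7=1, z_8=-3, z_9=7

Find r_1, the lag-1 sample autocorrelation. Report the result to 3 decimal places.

Mean z̄ = (9 − 12 + 11 − 1 + 1 − 7 + 1 − 3 + 7)/9 = 0.6667
Numerator Σ_{t=1}^{8}(z_t−z̄)(z_{t+1}−z̄) = -283.7778
Denominator Σ(z_t−z̄)² = 452.0000
r_1 = -283.7778 / 452.0000 = -0.628

-0.628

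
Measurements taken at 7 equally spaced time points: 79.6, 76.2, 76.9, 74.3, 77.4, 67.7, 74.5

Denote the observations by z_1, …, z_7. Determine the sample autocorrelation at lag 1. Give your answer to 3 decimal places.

-0.100

Mean z̄ = (79.6 + 76.2 + 76.9 + 74.3 + 77.4 + 67.7 + 74.5)/7 = 75.2286
Σ(z_t−z̄)(z_{t+1}−z̄) = (4.2465) + (1.6237) + (-1.5520) + (-2.0163) + (-16.3478) + (5.4851) = -8.5608
Denominator Σ(z_t−z̄)² = 85.6343
r_1 = -8.5608 / 85.6343 = -0.100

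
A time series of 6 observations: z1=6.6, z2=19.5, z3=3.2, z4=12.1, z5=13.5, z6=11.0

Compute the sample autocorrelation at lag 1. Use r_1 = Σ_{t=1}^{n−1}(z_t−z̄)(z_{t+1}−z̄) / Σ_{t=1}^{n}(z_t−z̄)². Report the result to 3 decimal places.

Mean z̄ = (6.6 + 19.5 + 3.2 + 12.1 + 13.5 + 11.0)/6 = 10.9833
Σ(z_t−z̄)(z_{t+1}−z̄) = (-37.3314) + (-66.2881) + (-8.6914) + (2.8103) + (0.0419) = -109.4586
Denominator Σ(z_t−z̄)² = 159.9083
r_1 = -109.4586 / 159.9083 = -0.685

-0.685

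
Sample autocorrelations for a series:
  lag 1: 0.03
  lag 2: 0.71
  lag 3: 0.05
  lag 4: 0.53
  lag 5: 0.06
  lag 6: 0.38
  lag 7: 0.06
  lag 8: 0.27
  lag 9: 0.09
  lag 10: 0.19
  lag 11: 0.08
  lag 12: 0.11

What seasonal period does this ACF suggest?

The largest autocorrelation is r_2 = 0.71, with weaker echoes at lags 4 (0.53), 6 (0.38), 8 (0.27) and 10 (0.19); the remaining lags stay at or below 0.11.
The dominant spike at lag 2 indicates a seasonal period of 2.

2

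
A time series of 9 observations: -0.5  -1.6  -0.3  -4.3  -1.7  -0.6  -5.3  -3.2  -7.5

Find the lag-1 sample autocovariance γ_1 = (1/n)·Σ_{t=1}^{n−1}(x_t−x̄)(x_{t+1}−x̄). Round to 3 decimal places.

Mean x̄ = (-0.5 − 1.6 − 0.3 − 4.3 − 1.7 − 0.6 − 5.3 − 3.2 − 7.5)/9 = -2.7778
Σ_{t=1}^{8}(x_t−x̄)(x_{t+1}−x̄) = 0.1017
γ_1 = 0.1017 / 9 = 0.011

0.011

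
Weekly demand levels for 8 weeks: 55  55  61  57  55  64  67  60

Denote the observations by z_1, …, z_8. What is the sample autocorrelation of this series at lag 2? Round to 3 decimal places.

Mean z̄ = (55 + 55 + 61 + 57 + 55 + 64 + 67 + 60)/8 = 59.2500
Σ(z_t−z̄)(z_{t+2}−z̄) = (-7.4375) + (9.5625) + (-7.4375) + (-10.6875) + (-32.9375) + (3.5625) = -45.3750
Denominator Σ(z_t−z̄)² = 145.5000
r_2 = -45.3750 / 145.5000 = -0.312

-0.312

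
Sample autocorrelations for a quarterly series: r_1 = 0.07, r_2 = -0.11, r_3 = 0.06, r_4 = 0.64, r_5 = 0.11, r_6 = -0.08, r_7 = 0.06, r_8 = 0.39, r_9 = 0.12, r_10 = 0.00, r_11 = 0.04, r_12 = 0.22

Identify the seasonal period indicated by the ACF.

The largest autocorrelation is r_4 = 0.64, with weaker echoes at lags 8 (0.39) and 12 (0.22); the remaining lags stay at or below 0.12.
The dominant spike at lag 4 indicates a seasonal period of 4.

4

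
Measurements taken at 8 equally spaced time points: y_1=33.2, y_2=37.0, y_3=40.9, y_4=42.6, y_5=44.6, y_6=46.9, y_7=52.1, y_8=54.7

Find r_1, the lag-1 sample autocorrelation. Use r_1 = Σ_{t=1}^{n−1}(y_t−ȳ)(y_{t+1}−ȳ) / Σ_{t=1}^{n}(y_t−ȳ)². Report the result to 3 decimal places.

0.581

Mean ȳ = (33.2 + 37.0 + 40.9 + 42.6 + 44.6 + 46.9 + 52.1 + 54.7)/8 = 44.0000
Deviations from mean: -10.8000, -7.0000, -3.1000, -1.4000, 0.6000, 2.9000, 8.1000, 10.7000
Numerator Σ_{t=1}^{7}(y_t−ȳ)(y_{t+1}−ȳ) = 212.7000
Denominator Σ(y_t−ȳ)² = 366.0800
r_1 = 212.7000 / 366.0800 = 0.581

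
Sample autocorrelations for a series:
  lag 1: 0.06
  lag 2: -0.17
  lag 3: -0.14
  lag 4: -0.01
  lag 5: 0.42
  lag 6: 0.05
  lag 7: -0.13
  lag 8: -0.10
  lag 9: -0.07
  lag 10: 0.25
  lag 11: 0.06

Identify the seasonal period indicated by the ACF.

The largest autocorrelation is r_5 = 0.42, with a weaker echo at lag 10 (0.25); the remaining lags stay at or below 0.06.
The dominant spike at lag 5 indicates a seasonal period of 5.

5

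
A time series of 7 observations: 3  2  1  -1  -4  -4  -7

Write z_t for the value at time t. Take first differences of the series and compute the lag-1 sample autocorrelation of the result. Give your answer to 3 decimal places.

First differences Δz: -1, -1, -2, -3, 0, -3
Mean of differences = -1.6667
Numerator Σ(Δz_t−Δz̄)(Δz_{t+1}−Δz̄) = -3.7778
Denominator Σ(Δz_t−Δz̄)² = 7.3333
r_1(Δz) = -3.7778 / 7.3333 = -0.515

-0.515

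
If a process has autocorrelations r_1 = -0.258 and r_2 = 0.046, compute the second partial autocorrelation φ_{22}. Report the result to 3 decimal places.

φ_{22} = (r_2 − r_1²) / (1 − r_1²)
r_1² = (-0.258)² = 0.066564
Numerator = 0.046 − 0.0666 = -0.0206; denominator = 1 − 0.0666 = 0.9334
φ_{22} = -0.0206 / 0.9334 = -0.022

-0.022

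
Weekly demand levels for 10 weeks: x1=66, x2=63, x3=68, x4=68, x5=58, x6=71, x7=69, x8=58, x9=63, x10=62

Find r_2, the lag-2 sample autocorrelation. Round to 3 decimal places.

-0.339

Mean x̄ = (66 + 63 + 68 + 68 + 58 + 71 + 69 + 58 + 63 + 62)/10 = 64.6000
Numerator Σ_{t=1}^{8}(x_t−x̄)(x_{t+2}−x̄) = -62.5200
Denominator Σ(x_t−x̄)² = 184.4000
r_2 = -62.5200 / 184.4000 = -0.339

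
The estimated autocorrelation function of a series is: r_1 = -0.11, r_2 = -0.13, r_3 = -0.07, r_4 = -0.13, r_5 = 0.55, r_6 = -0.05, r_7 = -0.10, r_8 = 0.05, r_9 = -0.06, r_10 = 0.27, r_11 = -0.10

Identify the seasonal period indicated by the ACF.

The largest autocorrelation is r_5 = 0.55, with a weaker echo at lag 10 (0.27); the remaining lags stay at or below 0.05.
The dominant spike at lag 5 indicates a seasonal period of 5.

5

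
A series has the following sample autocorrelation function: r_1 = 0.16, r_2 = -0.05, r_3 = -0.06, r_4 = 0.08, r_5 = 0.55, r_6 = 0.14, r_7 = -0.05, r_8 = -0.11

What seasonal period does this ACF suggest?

5

The largest autocorrelation is r_5 = 0.55; the remaining lags stay at or below 0.16.
The dominant spike at lag 5 indicates a seasonal period of 5.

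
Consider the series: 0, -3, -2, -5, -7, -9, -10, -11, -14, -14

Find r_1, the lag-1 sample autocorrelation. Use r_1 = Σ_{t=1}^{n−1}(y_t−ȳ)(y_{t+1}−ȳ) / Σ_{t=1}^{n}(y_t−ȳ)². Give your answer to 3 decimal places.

Mean ȳ = (0 − 3 − 2 − 5 − 7 − 9 − 10 − 11 − 14 − 14)/10 = -7.5000
Numerator Σ_{t=1}^{9}(y_t−ȳ)(y_{t+1}−ȳ) = 150.2500
Denominator Σ(y_t−ȳ)² = 218.5000
r_1 = 150.2500 / 218.5000 = 0.688

0.688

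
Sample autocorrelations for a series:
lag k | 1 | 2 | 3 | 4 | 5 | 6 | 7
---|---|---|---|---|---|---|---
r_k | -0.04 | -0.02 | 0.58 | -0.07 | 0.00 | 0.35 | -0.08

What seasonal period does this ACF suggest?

3

The largest autocorrelation is r_3 = 0.58, with a weaker echo at lag 6 (0.35); the remaining lags stay at or below 0.00.
The dominant spike at lag 3 indicates a seasonal period of 3.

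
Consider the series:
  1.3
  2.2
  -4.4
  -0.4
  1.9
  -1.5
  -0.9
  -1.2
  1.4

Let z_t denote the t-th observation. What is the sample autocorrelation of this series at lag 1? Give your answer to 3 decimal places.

-0.243

Mean z̄ = (1.3 + 2.2 − 4.4 − 0.4 + 1.9 − 1.5 − 0.9 − 1.2 + 1.4)/9 = -0.1778
Numerator Σ_{t=1}^{8}(z_t−z̄)(z_{t+1}−z̄) = -8.7160
Denominator Σ(z_t−z̄)² = 35.8356
r_1 = -8.7160 / 35.8356 = -0.243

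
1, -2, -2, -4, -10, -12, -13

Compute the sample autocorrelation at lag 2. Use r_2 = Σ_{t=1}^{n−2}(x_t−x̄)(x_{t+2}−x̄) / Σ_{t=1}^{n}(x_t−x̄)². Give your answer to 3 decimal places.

0.194

Mean x̄ = (1 − 2 − 2 − 4 − 10 − 12 − 13)/7 = -6.0000
Deviations from mean: 7.0000, 4.0000, 4.0000, 2.0000, -4.0000, -6.0000, -7.0000
Σ(x_t−x̄)(x_{t+2}−x̄) = (28.0000) + (8.0000) + (-16.0000) + (-12.0000) + (28.0000) = 36.0000
Denominator Σ(x_t−x̄)² = 186.0000
r_2 = 36.0000 / 186.0000 = 0.194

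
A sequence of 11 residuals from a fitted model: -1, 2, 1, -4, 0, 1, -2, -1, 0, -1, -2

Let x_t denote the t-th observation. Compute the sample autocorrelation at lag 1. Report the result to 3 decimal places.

-0.173

Mean x̄ = (-1 + 2 + 1 − 4 + 0 + 1 − 2 − 1 + 0 − 1 − 2)/11 = -0.6364
Numerator Σ_{t=1}^{10}(x_t−x̄)(x_{t+1}−x̄) = -4.9504
Denominator Σ(x_t−x̄)² = 28.5455
r_1 = -4.9504 / 28.5455 = -0.173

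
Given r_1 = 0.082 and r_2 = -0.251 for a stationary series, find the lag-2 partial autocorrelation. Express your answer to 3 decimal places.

-0.259

φ_{22} = (r_2 − r_1²) / (1 − r_1²)
r_1² = (0.082)² = 0.006724
Numerator = -0.251 − 0.0067 = -0.2577; denominator = 1 − 0.0067 = 0.9933
φ_{22} = -0.2577 / 0.9933 = -0.259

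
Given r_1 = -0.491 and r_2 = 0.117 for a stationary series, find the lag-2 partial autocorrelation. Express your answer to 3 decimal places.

-0.163

φ_{22} = (r_2 − r_1²) / (1 − r_1²)
r_1² = (-0.491)² = 0.241081
Numerator = 0.117 − 0.2411 = -0.1241; denominator = 1 − 0.2411 = 0.7589
φ_{22} = -0.1241 / 0.7589 = -0.163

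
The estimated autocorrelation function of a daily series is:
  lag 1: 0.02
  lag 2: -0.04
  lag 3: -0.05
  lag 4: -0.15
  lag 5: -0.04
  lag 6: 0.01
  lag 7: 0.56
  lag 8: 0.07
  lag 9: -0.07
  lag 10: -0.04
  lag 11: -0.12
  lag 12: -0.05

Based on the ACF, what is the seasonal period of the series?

The largest autocorrelation is r_7 = 0.56; the remaining lags stay at or below 0.07.
The dominant spike at lag 7 indicates a seasonal period of 7.

7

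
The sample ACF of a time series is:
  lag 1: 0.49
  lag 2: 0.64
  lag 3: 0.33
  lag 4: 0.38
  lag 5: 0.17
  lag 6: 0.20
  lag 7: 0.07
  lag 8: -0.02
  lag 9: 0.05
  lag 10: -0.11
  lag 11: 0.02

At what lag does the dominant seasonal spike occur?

2

The largest autocorrelation is r_2 = 0.64; the remaining lags stay at or below 0.49.
The dominant spike at lag 2 indicates a seasonal period of 2.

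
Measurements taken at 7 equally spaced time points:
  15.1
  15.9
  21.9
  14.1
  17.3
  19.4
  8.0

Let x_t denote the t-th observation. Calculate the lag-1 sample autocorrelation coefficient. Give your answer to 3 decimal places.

Mean x̄ = (15.1 + 15.9 + 21.9 + 14.1 + 17.3 + 19.4 + 8.0)/7 = 15.9571
Deviations from mean: -0.8571, -0.0571, 5.9429, -1.8571, 1.3429, 3.4429, -7.9571
Numerator Σ_{t=1}^{6}(x_t−x̄)(x_{t+1}−x̄) = -36.5933
Denominator Σ(x_t−x̄)² = 116.4771
r_1 = -36.5933 / 116.4771 = -0.314

-0.314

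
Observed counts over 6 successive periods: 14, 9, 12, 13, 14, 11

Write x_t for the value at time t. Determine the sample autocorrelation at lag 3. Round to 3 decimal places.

-0.217

Mean x̄ = (14 + 9 + 12 + 13 + 14 + 11)/6 = 12.1667
Σ(x_t−x̄)(x_{t+3}−x̄) = (1.5278) + (-5.8056) + (0.1944) = -4.0833
Denominator Σ(x_t−x̄)² = 18.8333
r_3 = -4.0833 / 18.8333 = -0.217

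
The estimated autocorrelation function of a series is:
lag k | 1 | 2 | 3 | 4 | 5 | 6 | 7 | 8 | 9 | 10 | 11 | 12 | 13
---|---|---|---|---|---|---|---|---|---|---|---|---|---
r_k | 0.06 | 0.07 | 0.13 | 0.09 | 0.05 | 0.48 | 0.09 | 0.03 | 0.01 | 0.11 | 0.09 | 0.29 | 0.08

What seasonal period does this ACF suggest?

6

The largest autocorrelation is r_6 = 0.48, with a weaker echo at lag 12 (0.29); the remaining lags stay at or below 0.13.
The dominant spike at lag 6 indicates a seasonal period of 6.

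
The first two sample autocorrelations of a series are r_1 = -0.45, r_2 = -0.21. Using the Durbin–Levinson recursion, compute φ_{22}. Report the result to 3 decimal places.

-0.517

φ_{22} = (r_2 − r_1²) / (1 − r_1²)
r_1² = (-0.45)² = 0.2025
Numerator = -0.21 − 0.2025 = -0.4125; denominator = 1 − 0.2025 = 0.7975
φ_{22} = -0.4125 / 0.7975 = -0.517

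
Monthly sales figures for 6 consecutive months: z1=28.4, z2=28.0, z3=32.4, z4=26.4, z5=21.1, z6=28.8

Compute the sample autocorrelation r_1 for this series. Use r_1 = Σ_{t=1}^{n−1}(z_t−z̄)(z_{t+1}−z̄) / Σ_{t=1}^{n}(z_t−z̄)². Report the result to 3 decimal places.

-0.054

Mean z̄ = (28.4 + 28.0 + 32.4 + 26.4 + 21.1 + 28.8)/6 = 27.5167
Deviations from mean: 0.8833, 0.4833, 4.8833, -1.1167, -6.4167, 1.2833
Numerator Σ_{t=1}^{5}(z_t−z̄)(z_{t+1}−z̄) = -3.7353
Denominator Σ(z_t−z̄)² = 68.9283
r_1 = -3.7353 / 68.9283 = -0.054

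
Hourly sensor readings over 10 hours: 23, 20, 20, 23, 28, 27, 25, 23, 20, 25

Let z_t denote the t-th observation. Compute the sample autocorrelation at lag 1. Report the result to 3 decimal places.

0.404

Mean z̄ = (23 + 20 + 20 + 23 + 28 + 27 + 25 + 23 + 20 + 25)/10 = 23.4000
Numerator Σ_{t=1}^{9}(z_t−z̄)(z_{t+1}−z̄) = 30.0400
Denominator Σ(z_t−z̄)² = 74.4000
r_1 = 30.0400 / 74.4000 = 0.404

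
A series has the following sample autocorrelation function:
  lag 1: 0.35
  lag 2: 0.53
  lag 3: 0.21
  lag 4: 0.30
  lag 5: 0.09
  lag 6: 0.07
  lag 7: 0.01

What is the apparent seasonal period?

The largest autocorrelation is r_2 = 0.53; the remaining lags stay at or below 0.35.
The dominant spike at lag 2 indicates a seasonal period of 2.

2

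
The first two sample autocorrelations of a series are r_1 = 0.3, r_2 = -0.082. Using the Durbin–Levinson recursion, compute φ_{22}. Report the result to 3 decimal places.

-0.189

φ_{22} = (r_2 − r_1²) / (1 − r_1²)
r_1² = (0.3)² = 0.09
Numerator = -0.082 − 0.0900 = -0.1720; denominator = 1 − 0.0900 = 0.9100
φ_{22} = -0.1720 / 0.9100 = -0.189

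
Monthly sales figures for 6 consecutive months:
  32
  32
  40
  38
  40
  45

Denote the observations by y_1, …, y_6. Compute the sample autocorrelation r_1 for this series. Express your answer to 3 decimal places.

0.292

Mean ȳ = (32 + 32 + 40 + 38 + 40 + 45)/6 = 37.8333
Numerator Σ_{t=1}^{5}(y_t−ȳ)(y_{t+1}−ȳ) = 37.6389
Denominator Σ(y_t−ȳ)² = 128.8333
r_1 = 37.6389 / 128.8333 = 0.292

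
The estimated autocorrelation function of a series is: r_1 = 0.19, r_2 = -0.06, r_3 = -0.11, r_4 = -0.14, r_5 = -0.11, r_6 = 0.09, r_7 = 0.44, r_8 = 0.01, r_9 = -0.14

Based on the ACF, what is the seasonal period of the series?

7

The largest autocorrelation is r_7 = 0.44; the remaining lags stay at or below 0.19.
The dominant spike at lag 7 indicates a seasonal period of 7.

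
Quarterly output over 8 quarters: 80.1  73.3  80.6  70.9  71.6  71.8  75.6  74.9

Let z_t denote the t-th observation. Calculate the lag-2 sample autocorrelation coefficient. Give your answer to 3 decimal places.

0.273

Mean z̄ = (80.1 + 73.3 + 80.6 + 70.9 + 71.6 + 71.8 + 75.6 + 74.9)/8 = 74.8500
Deviations from mean: 5.2500, -1.5500, 5.7500, -3.9500, -3.2500, -3.0500, 0.7500, 0.0500
Σ(z_t−z̄)(z_{t+2}−z̄) = (30.1875) + (6.1225) + (-18.6875) + (12.0475) + (-2.4375) + (-0.1525) = 27.0800
Denominator Σ(z_t−z̄)² = 99.0600
r_2 = 27.0800 / 99.0600 = 0.273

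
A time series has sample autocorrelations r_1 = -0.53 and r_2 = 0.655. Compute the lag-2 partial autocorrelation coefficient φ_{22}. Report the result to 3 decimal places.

0.520

φ_{22} = (r_2 − r_1²) / (1 − r_1²)
r_1² = (-0.53)² = 0.2809
Numerator = 0.655 − 0.2809 = 0.3741; denominator = 1 − 0.2809 = 0.7191
φ_{22} = 0.3741 / 0.7191 = 0.520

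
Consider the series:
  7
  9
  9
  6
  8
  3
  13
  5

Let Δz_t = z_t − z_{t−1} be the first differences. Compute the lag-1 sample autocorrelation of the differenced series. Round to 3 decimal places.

First differences Δz: 2, 0, -3, 2, -5, 10, -8
Mean of differences = -0.2857
Numerator Σ(Δz_t−Δz̄)(Δz_{t+1}−Δz̄) = -144.9388
Denominator Σ(Δz_t−Δz̄)² = 205.4286
r_1(Δz) = -144.9388 / 205.4286 = -0.706

-0.706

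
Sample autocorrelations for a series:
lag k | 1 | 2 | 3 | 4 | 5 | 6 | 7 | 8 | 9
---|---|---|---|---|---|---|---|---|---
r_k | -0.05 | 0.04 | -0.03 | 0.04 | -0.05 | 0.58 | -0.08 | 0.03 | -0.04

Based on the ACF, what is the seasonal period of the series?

6

The largest autocorrelation is r_6 = 0.58; the remaining lags stay at or below 0.04.
The dominant spike at lag 6 indicates a seasonal period of 6.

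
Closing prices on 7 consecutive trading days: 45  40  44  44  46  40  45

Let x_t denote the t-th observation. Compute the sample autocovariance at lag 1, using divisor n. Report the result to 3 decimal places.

Mean x̄ = (45 + 40 + 44 + 44 + 46 + 40 + 45)/7 = 43.4286
Deviations: 1.5714, -3.4286, 0.5714, 0.5714, 2.5714, -3.4286, 1.5714
Σ_{t=1}^{6}(x_t−x̄)(x_{t+1}−x̄) = -19.7551
γ_1 = -19.7551 / 7 = -2.822

-2.822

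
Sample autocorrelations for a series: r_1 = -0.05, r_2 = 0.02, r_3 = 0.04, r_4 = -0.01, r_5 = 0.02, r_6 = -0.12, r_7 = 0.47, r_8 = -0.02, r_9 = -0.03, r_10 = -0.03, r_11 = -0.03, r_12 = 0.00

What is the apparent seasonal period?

7

The largest autocorrelation is r_7 = 0.47; the remaining lags stay at or below 0.04.
The dominant spike at lag 7 indicates a seasonal period of 7.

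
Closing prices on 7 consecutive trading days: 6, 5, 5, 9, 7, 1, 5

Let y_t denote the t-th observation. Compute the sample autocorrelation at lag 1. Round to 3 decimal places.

-0.029

Mean ȳ = (6 + 5 + 5 + 9 + 7 + 1 + 5)/7 = 5.4286
Deviations from mean: 0.5714, -0.4286, -0.4286, 3.5714, 1.5714, -4.4286, -0.4286
Σ(y_t−ȳ)(y_{t+1}−ȳ) = (-0.2449) + (0.1837) + (-1.5306) + (5.6122) + (-6.9592) + (1.8980) = -1.0408
Denominator Σ(y_t−ȳ)² = 35.7143
r_1 = -1.0408 / 35.7143 = -0.029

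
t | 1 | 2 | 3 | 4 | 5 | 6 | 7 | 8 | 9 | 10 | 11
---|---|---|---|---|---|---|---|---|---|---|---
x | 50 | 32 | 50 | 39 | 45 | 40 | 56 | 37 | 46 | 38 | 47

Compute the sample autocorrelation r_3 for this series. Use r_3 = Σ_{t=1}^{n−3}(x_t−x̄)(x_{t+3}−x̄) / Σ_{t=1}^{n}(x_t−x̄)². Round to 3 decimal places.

Mean x̄ = (50 + 32 + 50 + 39 + 45 + 40 + 56 + 37 + 46 + 38 + 47)/11 = 43.6364
Numerator Σ_{t=1}^{8}(x_t−x̄)(x_{t+3}−x̄) = -235.4876
Denominator Σ(x_t−x̄)² = 498.5455
r_3 = -235.4876 / 498.5455 = -0.472

-0.472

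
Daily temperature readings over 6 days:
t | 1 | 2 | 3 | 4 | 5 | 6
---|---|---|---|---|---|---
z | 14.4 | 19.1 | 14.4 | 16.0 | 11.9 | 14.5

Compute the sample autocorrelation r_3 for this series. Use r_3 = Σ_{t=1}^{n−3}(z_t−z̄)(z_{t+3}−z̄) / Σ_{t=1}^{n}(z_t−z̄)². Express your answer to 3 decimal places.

-0.459

Mean z̄ = (14.4 + 19.1 + 14.4 + 16.0 + 11.9 + 14.5)/6 = 15.0500
Deviations from mean: -0.6500, 4.0500, -0.6500, 0.9500, -3.1500, -0.5500
Numerator Σ_{t=1}^{3}(z_t−z̄)(z_{t+3}−z̄) = -13.0175
Denominator Σ(z_t−z̄)² = 28.3750
r_3 = -13.0175 / 28.3750 = -0.459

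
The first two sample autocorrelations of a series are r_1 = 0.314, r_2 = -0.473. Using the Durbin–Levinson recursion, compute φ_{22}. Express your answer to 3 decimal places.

φ_{22} = (r_2 − r_1²) / (1 − r_1²)
r_1² = (0.314)² = 0.098596
Numerator = -0.473 − 0.0986 = -0.5716; denominator = 1 − 0.0986 = 0.9014
φ_{22} = -0.5716 / 0.9014 = -0.634

-0.634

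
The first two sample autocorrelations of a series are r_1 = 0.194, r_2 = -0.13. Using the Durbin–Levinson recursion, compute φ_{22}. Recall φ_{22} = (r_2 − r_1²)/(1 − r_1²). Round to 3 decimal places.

φ_{22} = (r_2 − r_1²) / (1 − r_1²)
r_1² = (0.194)² = 0.037636
Numerator = -0.13 − 0.0376 = -0.1676; denominator = 1 − 0.0376 = 0.9624
φ_{22} = -0.1676 / 0.9624 = -0.174

-0.174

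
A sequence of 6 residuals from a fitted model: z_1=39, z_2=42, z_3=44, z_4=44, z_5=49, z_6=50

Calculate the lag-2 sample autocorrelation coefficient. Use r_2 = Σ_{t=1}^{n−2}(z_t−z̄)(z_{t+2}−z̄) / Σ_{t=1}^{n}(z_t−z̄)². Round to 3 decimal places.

-0.010

Mean z̄ = (39 + 42 + 44 + 44 + 49 + 50)/6 = 44.6667
Deviations from mean: -5.6667, -2.6667, -0.6667, -0.6667, 4.3333, 5.3333
Numerator Σ_{t=1}^{4}(z_t−z̄)(z_{t+2}−z̄) = -0.8889
Denominator Σ(z_t−z̄)² = 87.3333
r_2 = -0.8889 / 87.3333 = -0.010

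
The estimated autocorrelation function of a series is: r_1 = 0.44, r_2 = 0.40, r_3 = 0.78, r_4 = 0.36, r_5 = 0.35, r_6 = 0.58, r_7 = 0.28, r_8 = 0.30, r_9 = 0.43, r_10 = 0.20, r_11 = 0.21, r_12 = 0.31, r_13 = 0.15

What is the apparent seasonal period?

The largest autocorrelation is r_3 = 0.78, with a weaker echo at lag 6 (0.58); the remaining lags stay at or below 0.44. The elevated value at lag 1 (0.44), dropping to 0.40 at lag 2, reflects decaying short-term dependence rather than seasonality.
The dominant spike at lag 3 indicates a seasonal period of 3.

3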